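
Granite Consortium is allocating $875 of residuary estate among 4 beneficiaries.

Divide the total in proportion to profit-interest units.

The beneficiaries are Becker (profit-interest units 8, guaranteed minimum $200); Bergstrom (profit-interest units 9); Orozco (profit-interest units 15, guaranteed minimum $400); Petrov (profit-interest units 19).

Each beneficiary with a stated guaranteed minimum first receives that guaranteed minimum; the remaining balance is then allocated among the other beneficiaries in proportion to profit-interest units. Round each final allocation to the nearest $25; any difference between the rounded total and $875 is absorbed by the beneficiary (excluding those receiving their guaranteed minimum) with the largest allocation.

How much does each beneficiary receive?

Becker: $200 · Bergstrom: $100 · Orozco: $400 · Petrov: $175

Fund the minimums — Becker $200; Orozco $400. Remaining pool $275.
Remaining pool split over remaining profit-interest units 28: Bergstrom 88.39 → $100; Petrov 186.61 → $175.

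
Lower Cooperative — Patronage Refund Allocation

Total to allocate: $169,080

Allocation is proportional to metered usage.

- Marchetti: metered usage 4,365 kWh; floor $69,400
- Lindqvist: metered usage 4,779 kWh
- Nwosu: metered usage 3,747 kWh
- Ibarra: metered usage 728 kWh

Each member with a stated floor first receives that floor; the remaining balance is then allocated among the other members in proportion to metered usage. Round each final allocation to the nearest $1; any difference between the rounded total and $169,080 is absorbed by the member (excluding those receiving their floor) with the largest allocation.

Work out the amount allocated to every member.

Minimums first: Marchetti $69,400. Residual $99,680.
Residual split over remaining metered usage 9,254: Lindqvist 51,477.28 → $51,477; Nwosu 40,361.03 → $40,361; Ibarra 7,841.69 → $7,842.

Marchetti: $69,400 · Lindqvist: $51,477 · Nwosu: $40,361 · Ibarra: $7,842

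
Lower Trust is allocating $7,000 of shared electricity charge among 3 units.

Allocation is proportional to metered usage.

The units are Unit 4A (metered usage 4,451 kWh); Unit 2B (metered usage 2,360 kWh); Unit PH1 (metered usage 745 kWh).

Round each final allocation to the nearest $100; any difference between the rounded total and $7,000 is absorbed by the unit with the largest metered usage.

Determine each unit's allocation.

Unit 4A: $4,100; Unit 2B: $2,200; Unit PH1: $700

Total metered usage = 4,451 + 2,360 + 745 = 7,556.
Pro-rata amounts: Unit 4A 4,123.48; Unit 2B 2,186.34; Unit PH1 690.18.
Rounded to nearest $100: Unit 4A $4,100; Unit 2B $2,200; Unit PH1 $700. Sum = $7,000.
Sum already equals the total — no adjustment.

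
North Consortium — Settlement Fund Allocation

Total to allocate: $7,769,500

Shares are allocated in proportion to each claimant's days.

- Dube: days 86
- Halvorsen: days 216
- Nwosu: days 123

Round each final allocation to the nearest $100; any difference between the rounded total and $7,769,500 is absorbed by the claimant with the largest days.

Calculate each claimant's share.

Dube: $1,572,200 · Halvorsen: $3,948,700 · Nwosu: $2,248,600

Total days = 86 + 216 + 123 = 425.
Pro-rata amounts: Dube 1,572,181.18; Halvorsen 3,948,734.12; Nwosu 2,248,584.71.
After rounding ($100): Dube $1,572,200; Halvorsen $3,948,700; Nwosu $2,248,600. Sum = $7,769,500.
Sum already equals the total — no adjustment.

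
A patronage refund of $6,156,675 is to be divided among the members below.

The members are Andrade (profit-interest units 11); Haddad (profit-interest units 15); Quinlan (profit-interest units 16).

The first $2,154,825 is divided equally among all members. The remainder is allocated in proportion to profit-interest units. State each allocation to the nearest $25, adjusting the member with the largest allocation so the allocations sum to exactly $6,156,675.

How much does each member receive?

Andrade: $1,766,375 | Haddad: $2,147,500 | Quinlan: $2,242,800

First tranche $2,154,825 split equally: $718,275 each.
Remainder $4,001,850 by profit-interest units (total 42): Andrade 1,048,103.57 → $1,048,100; Haddad 1,429,232.14 → $1,429,225; Quinlan 1,524,514.29 → $1,524,525.
Totals: Andrade $718,275 + $1,048,100 = $1,766,375; Haddad $718,275 + $1,429,225 = $2,147,500; Quinlan $718,275 + $1,524,525 = $2,242,800.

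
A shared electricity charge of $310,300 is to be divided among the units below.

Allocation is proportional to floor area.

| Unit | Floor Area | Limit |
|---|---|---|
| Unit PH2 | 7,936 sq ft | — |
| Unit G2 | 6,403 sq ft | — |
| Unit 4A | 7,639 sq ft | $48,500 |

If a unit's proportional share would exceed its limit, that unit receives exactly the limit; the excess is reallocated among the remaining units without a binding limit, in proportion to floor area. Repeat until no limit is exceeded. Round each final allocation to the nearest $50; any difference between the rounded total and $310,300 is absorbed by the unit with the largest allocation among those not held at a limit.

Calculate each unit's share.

Total floor area = 21,978.
Pro-rata shares before constraints: Unit PH2 112,045.72; Unit G2 90,401.81; Unit 4A 107,852.48.
Held at cap: Unit 4A ($48,500); residual $261,800 reallocated over remaining floor area 14,339.
Shares after redistribution: Unit PH2 144,894.68 → $144,900; Unit G2 116,905.32 → $116,900.

Unit PH2: $144,900 · Unit G2: $116,900 · Unit 4A: $48,500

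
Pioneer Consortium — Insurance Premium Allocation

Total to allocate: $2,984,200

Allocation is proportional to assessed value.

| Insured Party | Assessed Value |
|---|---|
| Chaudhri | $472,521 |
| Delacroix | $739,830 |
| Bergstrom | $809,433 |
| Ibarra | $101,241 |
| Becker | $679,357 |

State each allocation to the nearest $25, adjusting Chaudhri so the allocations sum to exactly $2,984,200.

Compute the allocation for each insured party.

Total assessed value = 2,802,382.
Unrounded shares: Chaudhri 472,521/2,802,382 × $2,984,200 = 503,178.07; Delacroix 739,830/2,802,382 × $2,984,200 = 787,830.03; Bergstrom 809,433/2,802,382 × $2,984,200 = 861,948.86; Ibarra 101,241/2,802,382 × $2,984,200 = 107,809.50; Becker 679,357/2,802,382 × $2,984,200 = 723,433.55.
After rounding ($25): Chaudhri $503,175; Delacroix $787,825; Bergstrom $861,950; Ibarra $107,800; Becker $723,425. Sum = $2,984,175.
Difference $2,984,200 − $2,984,175 = +$25 applied to Chaudhri: Chaudhri becomes $503,200.

Chaudhri: $503,200; Delacroix: $787,825; Bergstrom: $861,950; Ibarra: $107,800; Becker: $723,425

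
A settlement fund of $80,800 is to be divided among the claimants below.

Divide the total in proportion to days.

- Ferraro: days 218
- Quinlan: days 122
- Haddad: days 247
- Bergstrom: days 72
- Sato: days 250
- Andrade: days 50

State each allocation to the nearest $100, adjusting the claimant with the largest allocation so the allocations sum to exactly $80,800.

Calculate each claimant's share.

Total days = 959.
Raw shares: Ferraro 218/959 × $80,800 = 18,367.47; Quinlan 122/959 × $80,800 = 10,279.04; Haddad 247/959 × $80,800 = 20,810.84; Bergstrom 72/959 × $80,800 = 6,066.32; Sato 250/959 × $80,800 = 21,063.61; Andrade 50/959 × $80,800 = 4,212.72.
Rounded to nearest $100: Ferraro $18,400; Quinlan $10,300; Haddad $20,800; Bergstrom $6,100; Sato $21,100; Andrade $4,200. Sum = $80,900.
Difference $80,800 − $80,900 = −$100 applied to largest allocation (Sato): Sato becomes $21,000.

Ferraro: $18,400 · Quinlan: $10,300 · Haddad: $20,800 · Bergstrom: $6,100 · Sato: $21,000 · Andrade: $4,200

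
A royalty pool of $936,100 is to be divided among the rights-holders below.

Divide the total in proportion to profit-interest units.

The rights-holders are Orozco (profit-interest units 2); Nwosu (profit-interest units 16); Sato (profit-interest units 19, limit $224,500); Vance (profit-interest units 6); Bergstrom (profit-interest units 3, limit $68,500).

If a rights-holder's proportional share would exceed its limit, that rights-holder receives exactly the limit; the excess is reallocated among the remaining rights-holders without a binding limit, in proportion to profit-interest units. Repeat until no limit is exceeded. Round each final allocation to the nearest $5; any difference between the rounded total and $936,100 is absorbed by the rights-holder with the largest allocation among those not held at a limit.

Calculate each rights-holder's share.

Orozco: $53,590 | Nwosu: $428,735 | Sato: $224,500 | Vance: $160,775 | Bergstrom: $68,500

Combined profit-interest units = 46.
Unconstrained shares: Orozco 40,700.00; Nwosu 325,600.00; Sato 386,650.00; Vance 122,100.00; Bergstrom 61,050.00.
Capped: Sato ($224,500); remaining pool $711,600 reallocated over remaining profit-interest units 27.
Capped: Bergstrom ($68,500); remaining pool $643,100 reallocated over remaining profit-interest units 24.
Redistributed shares: Orozco 53,591.67 → $53,590; Nwosu 428,733.33 → $428,735; Vance 160,775.00 → $160,775.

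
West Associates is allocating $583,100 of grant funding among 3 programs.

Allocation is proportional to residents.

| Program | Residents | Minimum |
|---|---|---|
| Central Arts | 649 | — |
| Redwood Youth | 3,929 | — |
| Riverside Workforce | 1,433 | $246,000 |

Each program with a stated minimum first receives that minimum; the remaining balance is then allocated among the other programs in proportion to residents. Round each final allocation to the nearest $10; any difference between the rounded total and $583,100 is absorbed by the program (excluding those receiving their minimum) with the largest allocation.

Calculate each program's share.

Central Arts: $47,790 · Redwood Youth: $289,310 · Riverside Workforce: $246,000

Minimums first: Riverside Workforce $246,000. Remaining pool $337,100.
Remaining pool split over remaining residents 4,578: Central Arts 47,788.97 → $47,790; Redwood Youth 289,311.03 → $289,310.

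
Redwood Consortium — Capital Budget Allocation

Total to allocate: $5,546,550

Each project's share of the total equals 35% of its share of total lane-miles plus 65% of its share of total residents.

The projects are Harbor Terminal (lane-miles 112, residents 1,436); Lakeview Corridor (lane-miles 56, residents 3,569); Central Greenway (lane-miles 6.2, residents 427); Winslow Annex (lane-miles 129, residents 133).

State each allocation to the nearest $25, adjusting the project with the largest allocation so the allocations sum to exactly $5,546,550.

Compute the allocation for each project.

Totals — lane-miles 303.2, residents 5,565.
Blended shares (35% lane-miles + 65% residents): Harbor Terminal 0.2970; Lakeview Corridor 0.4815; Central Greenway 0.0570; Winslow Annex 0.1644.
Pro-rata amounts: Harbor Terminal 1,647,405.57; Lakeview Corridor 2,670,708.92; Central Greenway 316,326.44; Winslow Annex 912,109.07.
At nearest $25: Harbor Terminal $1,647,400; Lakeview Corridor $2,670,700; Central Greenway $316,325; Winslow Annex $912,100. Sum = $5,546,525.
Difference $5,546,550 − $5,546,525 = +$25 applied to largest allocation (Lakeview Corridor): Lakeview Corridor becomes $2,670,725.

Harbor Terminal: $1,647,400; Lakeview Corridor: $2,670,725; Central Greenway: $316,325; Winslow Annex: $912,100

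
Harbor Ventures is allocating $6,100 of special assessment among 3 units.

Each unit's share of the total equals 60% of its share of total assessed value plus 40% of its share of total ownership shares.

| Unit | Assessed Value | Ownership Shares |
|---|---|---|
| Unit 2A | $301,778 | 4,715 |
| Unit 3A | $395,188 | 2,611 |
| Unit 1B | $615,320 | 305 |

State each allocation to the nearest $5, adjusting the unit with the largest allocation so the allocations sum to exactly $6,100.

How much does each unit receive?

Unit 2A: $2,350 | Unit 3A: $1,935 | Unit 1B: $1,815

Totals — assessed value 1,312,286, ownership shares 7,631.
Blended shares (60% assessed value + 40% ownership shares): Unit 2A 0.3851; Unit 3A 0.3175; Unit 1B 0.2973.
Raw shares: Unit 2A 2,349.28; Unit 3A 1,937.05; Unit 1B 1,813.67.
Rounded to nearest $5: Unit 2A $2,350; Unit 3A $1,935; Unit 1B $1,815. Sum = $6,100.
Sum already equals the total — no adjustment.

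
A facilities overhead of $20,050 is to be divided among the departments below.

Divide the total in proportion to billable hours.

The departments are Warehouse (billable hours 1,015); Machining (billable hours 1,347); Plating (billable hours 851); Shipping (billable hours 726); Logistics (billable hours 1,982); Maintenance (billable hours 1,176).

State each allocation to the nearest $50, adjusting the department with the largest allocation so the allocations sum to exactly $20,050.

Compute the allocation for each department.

Billable hours total: 7,097.
Unrounded shares: Warehouse 1,015/7,097 × $20,050 = 2,867.51; Machining 1,347/7,097 × $20,050 = 3,805.46; Plating 851/7,097 × $20,050 = 2,404.19; Shipping 726/7,097 × $20,050 = 2,051.05; Logistics 1,982/7,097 × $20,050 = 5,599.42; Maintenance 1,176/7,097 × $20,050 = 3,322.36.
After rounding ($50): Warehouse $2,850; Machining $3,800; Plating $2,400; Shipping $2,050; Logistics $5,600; Maintenance $3,300. Sum = $20,000.
Difference $20,050 − $20,000 = +$50 applied to largest allocation (Logistics): Logistics becomes $5,650.

Warehouse: $2,850; Machining: $3,800; Plating: $2,400; Shipping: $2,050; Logistics: $5,650; Maintenance: $3,300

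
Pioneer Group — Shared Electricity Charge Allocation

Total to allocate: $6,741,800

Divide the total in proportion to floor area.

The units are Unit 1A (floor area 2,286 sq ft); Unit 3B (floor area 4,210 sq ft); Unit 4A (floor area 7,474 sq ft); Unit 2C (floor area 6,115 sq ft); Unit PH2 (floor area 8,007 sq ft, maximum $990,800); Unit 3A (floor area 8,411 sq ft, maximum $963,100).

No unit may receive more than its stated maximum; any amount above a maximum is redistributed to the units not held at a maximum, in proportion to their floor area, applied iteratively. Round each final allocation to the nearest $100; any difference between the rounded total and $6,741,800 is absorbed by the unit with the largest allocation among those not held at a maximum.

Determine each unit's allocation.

Floor area total: 36,503.
Proportional shares (ignoring caps): Unit 1A 422,205.16; Unit 3B 777,551.93; Unit 4A 1,380,385.54; Unit 2C 1,129,389.56; Unit PH2 1,478,826.20; Unit 3A 1,553,441.63.
Capped: Unit PH2 ($990,800), Unit 3A ($963,100); remaining pool $4,787,900 reallocated over remaining floor area 20,085.
Remaining shares: Unit 1A 544,940.97 → $544,900; Unit 3B 1,003,587.70 → $1,003,600; Unit 4A 1,781,666.15 → $1,781,700; Unit 2C 1,457,705.18 → $1,457,700.

Unit 1A: $544,900 | Unit 3B: $1,003,600 | Unit 4A: $1,781,700 | Unit 2C: $1,457,700 | Unit PH2: $990,800 | Unit 3A: $963,100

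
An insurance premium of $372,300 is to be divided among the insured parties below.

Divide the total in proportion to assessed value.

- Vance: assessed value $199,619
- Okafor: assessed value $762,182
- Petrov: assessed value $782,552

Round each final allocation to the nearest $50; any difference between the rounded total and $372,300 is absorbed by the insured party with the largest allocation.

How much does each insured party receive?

Sum of assessed value: 1,744,353.
Pro-rata amounts: Vance 199,619/1,744,353 × $372,300 = 42,605.00; Okafor 762,182/1,744,353 × $372,300 = 162,673.70; Petrov 782,552/1,744,353 × $372,300 = 167,021.30.
Rounded to nearest $50: Vance $42,600; Okafor $162,650; Petrov $167,000. Sum = $372,250.
Difference $372,300 − $372,250 = +$50 applied to largest allocation (Petrov): Petrov becomes $167,050.

Vance: $42,600 | Okafor: $162,650 | Petrov: $167,050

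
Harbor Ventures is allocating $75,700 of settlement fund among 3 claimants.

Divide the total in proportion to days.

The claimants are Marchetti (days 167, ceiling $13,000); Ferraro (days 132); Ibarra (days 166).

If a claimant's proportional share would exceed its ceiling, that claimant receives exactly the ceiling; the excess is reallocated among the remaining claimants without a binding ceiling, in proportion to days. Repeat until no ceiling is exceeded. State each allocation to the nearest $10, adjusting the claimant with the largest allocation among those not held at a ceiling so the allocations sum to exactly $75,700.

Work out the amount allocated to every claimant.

Marchetti: $13,000 · Ferraro: $27,770 · Ibarra: $34,930

Total days = 465.
Proportional shares (ignoring caps): Marchetti 27,186.88; Ferraro 21,489.03; Ibarra 27,024.09.
Cap binds for Marchetti ($13,000); residual $62,700 reallocated over remaining days 298.
Redistributed shares: Ferraro 27,773.15 → $27,770; Ibarra 34,926.85 → $34,930.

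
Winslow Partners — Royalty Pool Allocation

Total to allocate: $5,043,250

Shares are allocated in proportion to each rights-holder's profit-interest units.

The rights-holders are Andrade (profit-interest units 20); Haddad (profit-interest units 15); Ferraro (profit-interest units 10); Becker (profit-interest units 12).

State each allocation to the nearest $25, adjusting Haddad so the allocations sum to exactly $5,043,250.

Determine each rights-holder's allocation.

Sum of profit-interest units: 57.
Pro-rata amounts: Andrade 20/57 × $5,043,250 = 1,769,561.40; Haddad 15/57 × $5,043,250 = 1,327,171.05; Ferraro 10/57 × $5,043,250 = 884,780.70; Becker 12/57 × $5,043,250 = 1,061,736.84.
At nearest $25: Andrade $1,769,550; Haddad $1,327,175; Ferraro $884,775; Becker $1,061,725. Sum = $5,043,225.
Difference $5,043,250 − $5,043,225 = +$25 applied to Haddad: Haddad becomes $1,327,200.

Andrade: $1,769,550; Haddad: $1,327,200; Ferraro: $884,775; Becker: $1,061,725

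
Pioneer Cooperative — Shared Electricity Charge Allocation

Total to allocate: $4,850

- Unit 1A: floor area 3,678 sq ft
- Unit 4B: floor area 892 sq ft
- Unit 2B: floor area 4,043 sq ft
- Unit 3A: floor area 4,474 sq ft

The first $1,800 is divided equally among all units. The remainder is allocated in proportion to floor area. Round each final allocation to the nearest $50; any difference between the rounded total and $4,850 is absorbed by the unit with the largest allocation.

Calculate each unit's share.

First tranche $1,800 split equally: $450 each.
Remainder $3,050 by floor area (total 13,087): Unit 1A 857.18 → $850; Unit 4B 207.89 → $200; Unit 2B 942.24 → $950; Unit 3A 1,042.69 → $1,050.
Totals: Unit 1A $450 + $850 = $1,300; Unit 4B $450 + $200 = $650; Unit 2B $450 + $950 = $1,400; Unit 3A $450 + $1,050 = $1,500.

Unit 1A: $1,300 · Unit 4B: $650 · Unit 2B: $1,400 · Unit 3A: $1,500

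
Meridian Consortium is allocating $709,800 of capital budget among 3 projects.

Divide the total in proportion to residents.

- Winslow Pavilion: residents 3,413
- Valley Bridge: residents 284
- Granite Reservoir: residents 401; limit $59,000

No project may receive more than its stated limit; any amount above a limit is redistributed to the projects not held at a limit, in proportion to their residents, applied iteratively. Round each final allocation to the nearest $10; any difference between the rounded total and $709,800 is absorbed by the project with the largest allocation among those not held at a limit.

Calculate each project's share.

Winslow Pavilion: $600,810 | Valley Bridge: $49,990 | Granite Reservoir: $59,000

Total residents = 4,098.
Pro-rata shares before constraints: Winslow Pavilion 591,153.59; Valley Bridge 49,190.63; Granite Reservoir 69,455.78.
Held at cap: Granite Reservoir ($59,000); remaining pool $650,800 reallocated over remaining residents 3,697.
Remaining shares: Winslow Pavilion 600,806.17 → $600,810; Valley Bridge 49,993.83 → $49,990.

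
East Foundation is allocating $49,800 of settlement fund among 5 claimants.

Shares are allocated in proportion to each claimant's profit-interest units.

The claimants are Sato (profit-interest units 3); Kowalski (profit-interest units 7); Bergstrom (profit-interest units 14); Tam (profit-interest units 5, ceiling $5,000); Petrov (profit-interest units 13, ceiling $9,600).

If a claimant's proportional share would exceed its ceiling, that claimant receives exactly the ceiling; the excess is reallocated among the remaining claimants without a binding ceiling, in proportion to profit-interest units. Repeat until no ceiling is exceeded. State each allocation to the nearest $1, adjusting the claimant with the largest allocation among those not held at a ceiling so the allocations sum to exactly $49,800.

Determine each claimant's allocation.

Sum of profit-interest units: 42.
Proportional shares (ignoring caps): Sato 3,557.14; Kowalski 8,300.00; Bergstrom 16,600.00; Tam 5,928.57; Petrov 15,414.29.
Cap binds for Tam ($5,000), Petrov ($9,600); residual $35,200 reallocated over remaining profit-interest units 24.
Redistributed shares: Sato 4,400.00 → $4,400; Kowalski 10,266.67 → $10,267; Bergstrom 20,533.33 → $20,533.

Sato: $4,400 | Kowalski: $10,267 | Bergstrom: $20,533 | Tam: $5,000 | Petrov: $9,600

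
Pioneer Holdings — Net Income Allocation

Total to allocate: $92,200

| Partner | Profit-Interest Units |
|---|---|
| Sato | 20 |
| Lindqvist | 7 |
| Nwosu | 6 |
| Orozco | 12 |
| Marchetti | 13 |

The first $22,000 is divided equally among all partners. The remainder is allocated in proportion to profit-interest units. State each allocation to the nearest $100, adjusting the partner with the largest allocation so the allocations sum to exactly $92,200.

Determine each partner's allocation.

Sato: $28,600 | Lindqvist: $12,900 | Nwosu: $11,700 | Orozco: $18,900 | Marchetti: $20,100

Equal tier: $22,000 ÷ 5 = $4,400 apiece.
Remainder $70,200 by profit-interest units (total 58): Sato 24,206.90 → $24,200; Lindqvist 8,472.41 → $8,500; Nwosu 7,262.07 → $7,300; Orozco 14,524.14 → $14,500; Marchetti 15,734.48 → $15,700.
Totals: Sato $4,400 + $24,200 = $28,600; Lindqvist $4,400 + $8,500 = $12,900; Nwosu $4,400 + $7,300 = $11,700; Orozco $4,400 + $14,500 = $18,900; Marchetti $4,400 + $15,700 = $20,100.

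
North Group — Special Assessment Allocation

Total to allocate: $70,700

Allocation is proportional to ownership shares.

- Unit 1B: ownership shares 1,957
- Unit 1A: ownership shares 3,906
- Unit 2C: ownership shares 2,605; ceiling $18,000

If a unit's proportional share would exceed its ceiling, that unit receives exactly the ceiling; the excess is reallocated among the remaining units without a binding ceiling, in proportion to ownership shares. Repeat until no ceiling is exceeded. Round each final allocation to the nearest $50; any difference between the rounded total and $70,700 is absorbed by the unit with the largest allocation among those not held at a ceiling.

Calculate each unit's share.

Unit 1B: $17,600 · Unit 1A: $35,100 · Unit 2C: $18,000

Sum of ownership shares: 8,468.
Proportional shares (ignoring caps): Unit 1B 16,339.15; Unit 1A 32,611.50; Unit 2C 21,749.35.
Capped: Unit 2C ($18,000); balance $52,700 reallocated over remaining ownership shares 5,863.
Remaining shares: Unit 1B 17,590.64 → $17,600; Unit 1A 35,109.36 → $35,100.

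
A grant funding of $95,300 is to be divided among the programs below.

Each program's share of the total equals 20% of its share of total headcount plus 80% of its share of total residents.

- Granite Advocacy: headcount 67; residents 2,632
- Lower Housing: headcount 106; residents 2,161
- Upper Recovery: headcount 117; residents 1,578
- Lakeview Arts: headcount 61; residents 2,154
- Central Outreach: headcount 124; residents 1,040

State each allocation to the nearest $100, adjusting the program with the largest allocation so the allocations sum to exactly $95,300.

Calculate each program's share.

Granite Advocacy: $23,600 | Lower Housing: $21,500 | Upper Recovery: $17,300 | Lakeview Arts: $19,600 | Central Outreach: $13,300

Totals — headcount 475, residents 9,565.
Combined weights (20% headcount + 80% residents): Granite Advocacy 0.2483; Lower Housing 0.2254; Upper Recovery 0.1812; Lakeview Arts 0.2058; Central Outreach 0.1392.
Proportional shares: Granite Advocacy 23,667.42; Lower Housing 21,478.13; Upper Recovery 17,272.59; Lakeview Arts 19,616.65; Central Outreach 13,265.22.
At nearest $100: Granite Advocacy $23,700; Lower Housing $21,500; Upper Recovery $17,300; Lakeview Arts $19,600; Central Outreach $13,300. Sum = $95,400.
Difference $95,300 − $95,400 = −$100 applied to largest allocation (Granite Advocacy): Granite Advocacy becomes $23,600.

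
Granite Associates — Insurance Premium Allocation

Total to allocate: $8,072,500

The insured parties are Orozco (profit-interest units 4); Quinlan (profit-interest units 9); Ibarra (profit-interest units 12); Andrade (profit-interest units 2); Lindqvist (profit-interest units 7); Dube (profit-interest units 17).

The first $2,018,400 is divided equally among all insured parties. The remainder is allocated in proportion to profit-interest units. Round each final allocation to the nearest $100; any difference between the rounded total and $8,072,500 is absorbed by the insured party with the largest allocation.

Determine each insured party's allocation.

Orozco: $811,200; Quinlan: $1,404,800; Ibarra: $1,760,900; Andrade: $573,800; Lindqvist: $1,167,400; Dube: $2,354,400

$2,018,400 shared equally gives $336,400 per insured party.
Remainder $6,054,100 by profit-interest units (total 51): Orozco 474,831.37 → $474,800; Quinlan 1,068,370.59 → $1,068,400; Ibarra 1,424,494.12 → $1,424,500; Andrade 237,415.69 → $237,400; Lindqvist 830,954.90 → $831,000; Dube 2,018,033.33 → $2,018,000.
Totals: Orozco $336,400 + $474,800 = $811,200; Quinlan $336,400 + $1,068,400 = $1,404,800; Ibarra $336,400 + $1,424,500 = $1,760,900; Andrade $336,400 + $237,400 = $573,800; Lindqvist $336,400 + $831,000 = $1,167,400; Dube $336,400 + $2,018,000 = $2,354,400.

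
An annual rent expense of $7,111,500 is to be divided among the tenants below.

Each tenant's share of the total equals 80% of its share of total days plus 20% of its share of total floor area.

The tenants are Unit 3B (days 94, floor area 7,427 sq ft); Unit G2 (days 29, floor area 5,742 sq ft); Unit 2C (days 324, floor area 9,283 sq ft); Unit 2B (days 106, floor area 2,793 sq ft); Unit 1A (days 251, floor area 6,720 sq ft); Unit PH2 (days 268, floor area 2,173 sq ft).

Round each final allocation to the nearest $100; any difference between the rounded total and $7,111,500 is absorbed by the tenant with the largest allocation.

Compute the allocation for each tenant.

Days total 1,072; floor area total 34,138.
Composite weights (80% days + 20% floor area): Unit 3B 0.1137; Unit G2 0.0553; Unit 2C 0.2962; Unit 2B 0.0955; Unit 1A 0.2267; Unit PH2 0.2127.
Raw shares: Unit 3B 808,299.37; Unit G2 393,135.97; Unit 2C 2,106,256.96; Unit 2B 678,916.95; Unit 1A 1,612,056.51; Unit PH2 1,512,834.24.
After rounding ($100): Unit 3B $808,300; Unit G2 $393,100; Unit 2C $2,106,300; Unit 2B $678,900; Unit 1A $1,612,100; Unit PH2 $1,512,800. Sum = $7,111,500.
Rounded total matches; no reconciliation needed.

Unit 3B: $808,300; Unit G2: $393,100; Unit 2C: $2,106,300; Unit 2B: $678,900; Unit 1A: $1,612,100; Unit PH2: $1,512,800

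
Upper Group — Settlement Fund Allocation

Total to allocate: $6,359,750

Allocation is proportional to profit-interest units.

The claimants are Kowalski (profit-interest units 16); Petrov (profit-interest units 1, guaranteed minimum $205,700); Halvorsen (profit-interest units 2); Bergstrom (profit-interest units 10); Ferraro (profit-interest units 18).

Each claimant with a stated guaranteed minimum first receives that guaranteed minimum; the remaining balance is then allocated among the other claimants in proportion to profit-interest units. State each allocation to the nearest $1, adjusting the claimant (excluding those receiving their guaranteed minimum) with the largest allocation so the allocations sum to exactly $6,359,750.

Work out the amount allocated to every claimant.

Minimums first: Petrov $205,700. Balance $6,154,050.
Balance split over remaining profit-interest units 46: Kowalski 2,140,539.13 → $2,140,539; Halvorsen 267,567.39 → $267,567; Bergstrom 1,337,836.96 → $1,337,837; Ferraro 2,408,106.52 → $2,408,107.

Kowalski: $2,140,539 · Petrov: $205,700 · Halvorsen: $267,567 · Bergstrom: $1,337,837 · Ferraro: $2,408,107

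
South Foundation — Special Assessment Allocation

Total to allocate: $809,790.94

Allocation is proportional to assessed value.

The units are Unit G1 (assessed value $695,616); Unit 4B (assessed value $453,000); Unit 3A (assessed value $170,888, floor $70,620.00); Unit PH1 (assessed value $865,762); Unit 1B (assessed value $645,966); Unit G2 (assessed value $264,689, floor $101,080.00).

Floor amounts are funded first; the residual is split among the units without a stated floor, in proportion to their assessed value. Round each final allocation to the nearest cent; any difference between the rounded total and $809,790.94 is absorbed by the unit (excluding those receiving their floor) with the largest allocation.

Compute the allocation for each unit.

Guaranteed amounts: Unit 3A $70,620.00; Unit G2 $101,080.00. Remaining pool $638,090.94.
Remaining pool split over remaining assessed value 2,660,344: Unit G1 166,845.4408 → $166,845.44; Unit 4B 108,653.3154 → $108,653.32; Unit PH1 207,655.4342 → $207,655.43; Unit 1B 154,936.7496 → $154,936.75.

Unit G1: $166,845.44 · Unit 4B: $108,653.32 · Unit 3A: $70,620.00 · Unit PH1: $207,655.43 · Unit 1B: $154,936.75 · Unit G2: $101,080.00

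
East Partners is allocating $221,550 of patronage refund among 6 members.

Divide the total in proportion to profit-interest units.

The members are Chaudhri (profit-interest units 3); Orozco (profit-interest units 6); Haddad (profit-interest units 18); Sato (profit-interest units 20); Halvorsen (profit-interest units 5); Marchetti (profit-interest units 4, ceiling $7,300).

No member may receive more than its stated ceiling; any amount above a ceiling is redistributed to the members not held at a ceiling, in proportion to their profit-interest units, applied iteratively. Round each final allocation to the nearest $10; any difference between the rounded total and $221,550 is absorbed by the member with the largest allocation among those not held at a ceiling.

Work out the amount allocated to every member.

Sum of profit-interest units: 56.
Unconstrained shares: Chaudhri 11,868.75; Orozco 23,737.50; Haddad 71,212.50; Sato 79,125.00; Halvorsen 19,781.25; Marchetti 15,825.00.
Capped: Marchetti ($7,300); residual $214,250 reallocated over remaining profit-interest units 52.
Shares after redistribution: Chaudhri 12,360.58 → $12,360; Orozco 24,721.15 → $24,720; Haddad 74,163.46 → $74,160; Sato 82,403.85 → $82,400; Halvorsen 20,600.96 → $20,600.
Rounding difference +$10 applied to Sato → $82,410.

Chaudhri: $12,360 · Orozco: $24,720 · Haddad: $74,160 · Sato: $82,410 · Halvorsen: $20,600 · Marchetti: $7,300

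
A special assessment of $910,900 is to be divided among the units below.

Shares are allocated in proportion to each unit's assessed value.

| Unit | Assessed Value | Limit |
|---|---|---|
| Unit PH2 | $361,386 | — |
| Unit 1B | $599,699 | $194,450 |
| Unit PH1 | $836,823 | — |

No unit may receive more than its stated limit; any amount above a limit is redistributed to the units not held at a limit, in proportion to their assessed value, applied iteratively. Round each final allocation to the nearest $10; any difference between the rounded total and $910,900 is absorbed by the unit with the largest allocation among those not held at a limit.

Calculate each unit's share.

Unit PH2: $216,090 | Unit 1B: $194,450 | Unit PH1: $500,360

Total assessed value = 1,797,908.
Proportional shares (ignoring caps): Unit PH2 183,094.19; Unit 1B 303,834.13; Unit PH1 423,971.68.
Held at cap: Unit 1B ($194,450); residual $716,450 reallocated over remaining assessed value 1,198,209.
Shares after redistribution: Unit PH2 216,085.01 → $216,090; Unit PH1 500,364.99 → $500,360.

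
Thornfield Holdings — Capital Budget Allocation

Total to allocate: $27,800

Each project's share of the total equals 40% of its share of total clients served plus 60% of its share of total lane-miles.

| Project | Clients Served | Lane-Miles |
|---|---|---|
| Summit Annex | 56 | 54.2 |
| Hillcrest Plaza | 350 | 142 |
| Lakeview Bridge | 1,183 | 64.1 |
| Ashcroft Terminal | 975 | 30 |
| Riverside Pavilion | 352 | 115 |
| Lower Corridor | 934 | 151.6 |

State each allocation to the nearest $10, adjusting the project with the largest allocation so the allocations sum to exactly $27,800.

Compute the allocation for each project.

Summit Annex: $1,790 | Hillcrest Plaza: $5,260 | Lakeview Bridge: $5,340 | Ashcroft Terminal: $3,710 | Riverside Pavilion: $4,460 | Lower Corridor: $7,240

Clients served total 3,850; lane-miles total 556.9.
Composite weights (40% clients served + 60% lane-miles): Summit Annex 0.0642; Hillcrest Plaza 0.1894; Lakeview Bridge 0.1920; Ashcroft Terminal 0.1336; Riverside Pavilion 0.1605; Lower Corridor 0.2604.
Proportional shares: Summit Annex 1,785.12; Hillcrest Plaza 5,264.02; Lakeview Bridge 5,336.76; Ashcroft Terminal 3,714.65; Riverside Pavilion 4,461.11; Lower Corridor 7,238.33.
Rounded to nearest $10: Summit Annex $1,790; Hillcrest Plaza $5,260; Lakeview Bridge $5,340; Ashcroft Terminal $3,710; Riverside Pavilion $4,460; Lower Corridor $7,240. Sum = $27,800.
Sum already equals the total — no adjustment.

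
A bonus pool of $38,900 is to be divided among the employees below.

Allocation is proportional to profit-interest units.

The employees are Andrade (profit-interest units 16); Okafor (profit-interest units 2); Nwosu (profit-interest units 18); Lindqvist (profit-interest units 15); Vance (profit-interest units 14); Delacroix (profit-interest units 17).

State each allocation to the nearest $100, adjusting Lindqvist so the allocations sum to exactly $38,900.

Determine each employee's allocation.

Andrade: $7,600 · Okafor: $900 · Nwosu: $8,500 · Lindqvist: $7,200 · Vance: $6,600 · Delacroix: $8,100

Combined profit-interest units = 82.
Proportional shares: Andrade 16/82 × $38,900 = 7,590.24; Okafor 2/82 × $38,900 = 948.78; Nwosu 18/82 × $38,900 = 8,539.02; Lindqvist 15/82 × $38,900 = 7,115.85; Vance 14/82 × $38,900 = 6,641.46; Delacroix 17/82 × $38,900 = 8,064.63.
At nearest $100: Andrade $7,600; Okafor $900; Nwosu $8,500; Lindqvist $7,100; Vance $6,600; Delacroix $8,100. Sum = $38,800.
Difference $38,900 − $38,800 = +$100 applied to Lindqvist: Lindqvist becomes $7,200.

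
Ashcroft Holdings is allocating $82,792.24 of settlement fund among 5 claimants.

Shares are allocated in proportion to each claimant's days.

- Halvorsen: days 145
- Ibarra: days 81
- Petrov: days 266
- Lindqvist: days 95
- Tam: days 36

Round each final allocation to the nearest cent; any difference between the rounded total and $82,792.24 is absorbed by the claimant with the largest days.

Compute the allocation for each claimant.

Total days = 145 + 81 + 266 + 95 + 36 = 623.
Pro-rata amounts: Halvorsen 19,269.4620; Ibarra 10,764.3201; Petrov 35,349.4957; Lindqvist 12,624.8199; Tam 4,784.1423.
At nearest cent: Halvorsen $19,269.46; Ibarra $10,764.32; Petrov $35,349.50; Lindqvist $12,624.82; Tam $4,784.14. Sum = $82,792.24.
No rounding difference to absorb.

Halvorsen: $19,269.46 · Ibarra: $10,764.32 · Petrov: $35,349.50 · Lindqvist: $12,624.82 · Tam: $4,784.14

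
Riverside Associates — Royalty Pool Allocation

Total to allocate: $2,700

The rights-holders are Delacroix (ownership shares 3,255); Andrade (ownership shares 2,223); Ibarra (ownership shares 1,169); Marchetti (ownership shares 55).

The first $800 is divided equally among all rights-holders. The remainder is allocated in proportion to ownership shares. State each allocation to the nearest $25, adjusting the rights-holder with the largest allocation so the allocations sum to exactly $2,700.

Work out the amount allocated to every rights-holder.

Delacroix: $1,125 · Andrade: $825 · Ibarra: $525 · Marchetti: $225

$800 shared equally gives $200 per rights-holder.
Remainder $1,900 by ownership shares (total 6,702): Delacroix 922.78 → $925; Andrade 630.21 → $625; Ibarra 331.41 → $325; Marchetti 15.59 → $25.
Totals: Delacroix $200 + $925 = $1,125; Andrade $200 + $625 = $825; Ibarra $200 + $325 = $525; Marchetti $200 + $25 = $225.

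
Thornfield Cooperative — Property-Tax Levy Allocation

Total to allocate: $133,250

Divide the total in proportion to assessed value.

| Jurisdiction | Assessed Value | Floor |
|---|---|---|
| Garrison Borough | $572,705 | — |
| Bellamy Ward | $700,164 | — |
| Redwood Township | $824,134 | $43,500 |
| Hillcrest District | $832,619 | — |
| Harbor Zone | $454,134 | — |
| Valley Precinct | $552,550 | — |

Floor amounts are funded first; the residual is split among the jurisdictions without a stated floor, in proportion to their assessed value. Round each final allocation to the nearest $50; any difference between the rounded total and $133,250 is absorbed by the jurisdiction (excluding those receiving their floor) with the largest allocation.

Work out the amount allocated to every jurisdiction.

Garrison Borough: $16,500; Bellamy Ward: $20,200; Redwood Township: $43,500; Hillcrest District: $24,000; Harbor Zone: $13,100; Valley Precinct: $15,950

Minimums first: Redwood Township $43,500. Remaining pool $89,750.
Remaining pool split over remaining assessed value 3,112,172: Garrison Borough 16,515.88 → $16,500; Bellamy Ward 20,191.60 → $20,200; Hillcrest District 24,011.38 → $24,000; Harbor Zone 13,096.49 → $13,100; Valley Precinct 15,934.65 → $15,950.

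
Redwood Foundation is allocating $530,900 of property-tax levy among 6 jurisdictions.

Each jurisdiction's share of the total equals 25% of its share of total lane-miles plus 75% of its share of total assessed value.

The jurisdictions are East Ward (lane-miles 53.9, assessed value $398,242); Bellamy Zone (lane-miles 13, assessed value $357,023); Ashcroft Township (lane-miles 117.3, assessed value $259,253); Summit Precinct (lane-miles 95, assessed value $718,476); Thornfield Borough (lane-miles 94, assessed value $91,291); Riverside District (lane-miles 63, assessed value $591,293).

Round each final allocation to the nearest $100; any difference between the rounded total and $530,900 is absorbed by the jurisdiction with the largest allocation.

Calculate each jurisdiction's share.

East Ward: $82,000 | Bellamy Zone: $62,800 | Ashcroft Township: $78,400 | Summit Precinct: $147,500 | Thornfield Borough: $43,600 | Riverside District: $116,600

Totals — lane-miles 436.2, assessed value 2,415,578.
Combined weights (25% lane-miles + 75% assessed value): East Ward 0.1545; Bellamy Zone 0.1183; Ashcroft Township 0.1477; Summit Precinct 0.2775; Thornfield Borough 0.0822; Riverside District 0.2197.
Unrounded shares: East Ward 82,045.20; Bellamy Zone 62,805.94; Ashcroft Township 78,425.84; Summit Precinct 147,337.12; Thornfield Borough 43,649.98; Riverside District 116,635.93.
After rounding ($100): East Ward $82,000; Bellamy Zone $62,800; Ashcroft Township $78,400; Summit Precinct $147,300; Thornfield Borough $43,600; Riverside District $116,600. Sum = $530,700.
Difference $530,900 − $530,700 = +$200 applied to largest allocation (Summit Precinct): Summit Precinct becomes $147,500.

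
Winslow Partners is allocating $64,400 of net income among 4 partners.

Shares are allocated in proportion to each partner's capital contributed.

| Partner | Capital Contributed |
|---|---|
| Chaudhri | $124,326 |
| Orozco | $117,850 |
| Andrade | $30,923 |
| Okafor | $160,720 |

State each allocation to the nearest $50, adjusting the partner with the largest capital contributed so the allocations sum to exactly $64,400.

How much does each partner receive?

Chaudhri: $18,450 | Orozco: $17,500 | Andrade: $4,600 | Okafor: $23,850

Combined capital contributed = 124,326 + 117,850 + 30,923 + 160,720 = 433,819.
Proportional shares: Chaudhri 18,456.07; Orozco 17,494.72; Andrade 4,590.49; Okafor 23,858.72.
At nearest $50: Chaudhri $18,450; Orozco $17,500; Andrade $4,600; Okafor $23,850. Sum = $64,400.
Rounded total matches; no reconciliation needed.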